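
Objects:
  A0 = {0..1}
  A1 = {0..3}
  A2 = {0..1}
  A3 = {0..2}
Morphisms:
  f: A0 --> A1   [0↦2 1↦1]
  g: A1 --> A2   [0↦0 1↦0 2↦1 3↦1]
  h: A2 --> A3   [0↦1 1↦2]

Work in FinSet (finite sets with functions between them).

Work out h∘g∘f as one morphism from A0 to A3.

  0 f-->2 g-->1 h-->2
  1 f-->1 g-->0 h-->1
composite: [0↦2 1↦1]

Answer: [0↦2 1↦1]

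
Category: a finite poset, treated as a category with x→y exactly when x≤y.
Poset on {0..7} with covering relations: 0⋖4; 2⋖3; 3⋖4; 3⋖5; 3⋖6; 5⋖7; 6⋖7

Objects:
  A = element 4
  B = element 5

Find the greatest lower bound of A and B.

Answer: A∧B = 3

Work:
Common predecessors of 4,5: {2,3}
  2 ≤ 3
  3 ≤ 3
glb = 3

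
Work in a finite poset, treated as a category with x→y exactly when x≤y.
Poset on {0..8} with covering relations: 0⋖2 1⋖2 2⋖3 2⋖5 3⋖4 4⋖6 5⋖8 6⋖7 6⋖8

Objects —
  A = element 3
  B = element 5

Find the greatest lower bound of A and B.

Common predecessors of 3,5: {0,1,2}
  0 ⊑ 2
  1 ⊑ 2
  2 ⊑ 2
glb = 2

Answer: A∧B = 2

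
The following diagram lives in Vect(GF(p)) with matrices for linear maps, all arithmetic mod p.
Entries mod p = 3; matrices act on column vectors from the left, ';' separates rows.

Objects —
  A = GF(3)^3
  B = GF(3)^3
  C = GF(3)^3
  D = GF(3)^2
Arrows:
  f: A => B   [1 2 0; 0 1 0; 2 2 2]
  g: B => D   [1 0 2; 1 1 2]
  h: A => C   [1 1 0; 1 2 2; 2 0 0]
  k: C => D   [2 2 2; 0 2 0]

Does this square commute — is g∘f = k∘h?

Answer: COMMUTES

Trace:
Path 1 = f;g:
  e0=(1,0,0) f=>(1,0,2) g=>(2,2)
  e1=(0,1,0) f=>(2,1,2) g=>(0,1)
  e2=(0,0,1) f=>(0,0,2) g=>(1,1)
  ⟦path⟧₁ = [2 0 1; 2 1 1]
Path 2 = h;k:
  e0=(1,0,0) h=>(1,1,2) k=>(2,2)
  e1=(0,1,0) h=>(1,2,0) k=>(0,1)
  e2=(0,0,1) h=>(0,2,0) k=>(1,1)
  ⟦path⟧₂ = [2 0 1; 2 1 1]
Equal? YES — commutes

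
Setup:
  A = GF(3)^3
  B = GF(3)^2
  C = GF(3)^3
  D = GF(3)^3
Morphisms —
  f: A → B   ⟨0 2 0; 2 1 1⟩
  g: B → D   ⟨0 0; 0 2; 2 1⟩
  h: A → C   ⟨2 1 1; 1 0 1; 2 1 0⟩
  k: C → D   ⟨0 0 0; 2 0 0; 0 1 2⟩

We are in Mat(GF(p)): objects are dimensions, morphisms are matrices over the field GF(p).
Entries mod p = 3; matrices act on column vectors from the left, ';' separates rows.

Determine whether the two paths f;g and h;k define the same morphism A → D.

Answer: COMMUTES

Work:
Along f;g (path 1):
  e0=[1,0,0] f→[0,2] g→[0,1,2]
  e1=[0,1,0] f→[2,1] g→[0,2,2]
  e2=[0,0,1] f→[0,1] g→[0,2,1]
  composite₁ = ⟨0 0 0; 1 2 2; 2 2 1⟩
Along h;k (path 2):
  e0=[1,0,0] h→[2,1,2] k→[0,1,2]
  e1=[0,1,0] h→[1,0,1] k→[0,2,2]
  e2=[0,0,1] h→[1,1,0] k→[0,2,1]
  composite₂ = ⟨0 0 0; 1 2 2; 2 2 1⟩
Equal? same morphism ✓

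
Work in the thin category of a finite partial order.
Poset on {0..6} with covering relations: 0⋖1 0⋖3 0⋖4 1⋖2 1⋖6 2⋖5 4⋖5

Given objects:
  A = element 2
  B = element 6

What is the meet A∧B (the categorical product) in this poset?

Lower bounds of A=2 and B=6: {0,1}
  0 <= 1
  1 <= 1
glb = 1

Answer: A∧B = 1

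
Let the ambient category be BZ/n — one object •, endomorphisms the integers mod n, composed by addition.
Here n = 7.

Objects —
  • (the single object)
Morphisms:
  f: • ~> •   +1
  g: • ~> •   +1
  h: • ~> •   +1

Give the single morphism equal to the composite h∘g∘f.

  0 +1≡1 +1≡2 +1≡3  (mod 7)
result: +3

Answer: +3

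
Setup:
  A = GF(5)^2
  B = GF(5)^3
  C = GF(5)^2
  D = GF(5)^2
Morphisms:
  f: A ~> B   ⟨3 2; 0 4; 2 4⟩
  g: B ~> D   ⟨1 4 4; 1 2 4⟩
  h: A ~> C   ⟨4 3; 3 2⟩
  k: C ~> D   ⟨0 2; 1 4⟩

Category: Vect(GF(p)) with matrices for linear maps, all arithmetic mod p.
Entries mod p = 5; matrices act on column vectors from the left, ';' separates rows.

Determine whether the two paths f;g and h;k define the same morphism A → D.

Answer: COMMUTES

Derivation:
1) trace f;g:
  e0=⟨1,0⟩ f~>⟨3,0,2⟩ g~>⟨1,1⟩
  e1=⟨0,1⟩ f~>⟨2,4,4⟩ g~>⟨4,1⟩
  ⟦path⟧₁ = ⟨1 4; 1 1⟩
2) trace h;k:
  e0=⟨1,0⟩ h~>⟨4,3⟩ k~>⟨1,1⟩
  e1=⟨0,1⟩ h~>⟨3,2⟩ k~>⟨4,1⟩
  ⟦path⟧₂ = ⟨1 4; 1 1⟩
Equal? equal; square commutes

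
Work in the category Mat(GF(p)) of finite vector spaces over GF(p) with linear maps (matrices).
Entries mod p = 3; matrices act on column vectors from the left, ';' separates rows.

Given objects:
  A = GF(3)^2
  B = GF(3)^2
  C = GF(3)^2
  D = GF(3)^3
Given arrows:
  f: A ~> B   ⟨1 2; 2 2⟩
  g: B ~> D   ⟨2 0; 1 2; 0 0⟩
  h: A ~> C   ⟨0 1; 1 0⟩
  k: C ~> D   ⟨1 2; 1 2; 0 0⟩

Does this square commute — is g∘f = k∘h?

Path 1 = f;g:
  e0=(1,0) f~>(1,2) g~>(2,2,0)
  e1=(0,1) f~>(2,2) g~>(1,0,0)
  result₁ = ⟨2 1; 2 0; 0 0⟩
Path 2 = h;k:
  e0=(1,0) h~>(0,1) k~>(2,2,0)
  e1=(0,1) h~>(1,0) k~>(1,1,0)
  result₂ = ⟨2 1; 2 1; 0 0⟩
Equal? NO — does not commute

Answer: DOES NOT COMMUTE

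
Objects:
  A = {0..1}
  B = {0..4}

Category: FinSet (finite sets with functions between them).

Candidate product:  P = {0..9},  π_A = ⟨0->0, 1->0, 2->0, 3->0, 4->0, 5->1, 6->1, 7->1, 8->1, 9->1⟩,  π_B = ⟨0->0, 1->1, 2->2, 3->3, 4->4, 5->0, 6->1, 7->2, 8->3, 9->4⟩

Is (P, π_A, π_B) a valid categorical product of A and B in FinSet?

|A|·|B| = 2·5 = 10;  |P| = 10
Check the pairing map k ↦ (π_A(k), π_B(k)):
  0 -> (0,0)
  1 -> (0,1)
  2 -> (0,2)
  3 -> (0,3)
  4 -> (0,4)
  5 -> (1,0)
  6 -> (1,1)
  7 -> (1,2)
  8 -> (1,3)
  9 -> (1,4)
distinct pairs in image: 10 / 10 needed
  → bijection onto A×B; projections well-typed.

Answer: VALID PRODUCT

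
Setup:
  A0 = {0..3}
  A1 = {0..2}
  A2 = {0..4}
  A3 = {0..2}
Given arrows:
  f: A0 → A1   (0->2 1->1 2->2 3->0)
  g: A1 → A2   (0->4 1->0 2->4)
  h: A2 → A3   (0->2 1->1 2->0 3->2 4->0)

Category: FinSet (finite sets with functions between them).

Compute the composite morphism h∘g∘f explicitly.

Answer: (0->0 1->2 2->0 3->0)

Derivation:
  0 f→2 g→4 h→0
  1 f→1 g→0 h→2
  2 f→2 g→4 h→0
  3 f→0 g→4 h→0
result: (0->0 1->2 2->0 3->0)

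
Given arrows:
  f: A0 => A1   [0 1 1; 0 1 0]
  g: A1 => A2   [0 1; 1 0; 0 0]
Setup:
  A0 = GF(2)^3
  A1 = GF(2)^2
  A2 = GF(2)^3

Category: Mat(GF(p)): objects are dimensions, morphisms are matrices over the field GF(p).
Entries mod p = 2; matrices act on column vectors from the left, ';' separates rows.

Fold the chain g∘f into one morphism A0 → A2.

Answer: [0 1 0; 0 1 1; 0 0 0]

Work:
  e0=(1,0,0) f=>(0,0) g=>(0,0,0)
  e1=(0,1,0) f=>(1,1) g=>(1,1,0)
  e2=(0,0,1) f=>(1,0) g=>(0,1,0)
⟦path⟧: [0 1 0; 0 1 1; 0 0 0]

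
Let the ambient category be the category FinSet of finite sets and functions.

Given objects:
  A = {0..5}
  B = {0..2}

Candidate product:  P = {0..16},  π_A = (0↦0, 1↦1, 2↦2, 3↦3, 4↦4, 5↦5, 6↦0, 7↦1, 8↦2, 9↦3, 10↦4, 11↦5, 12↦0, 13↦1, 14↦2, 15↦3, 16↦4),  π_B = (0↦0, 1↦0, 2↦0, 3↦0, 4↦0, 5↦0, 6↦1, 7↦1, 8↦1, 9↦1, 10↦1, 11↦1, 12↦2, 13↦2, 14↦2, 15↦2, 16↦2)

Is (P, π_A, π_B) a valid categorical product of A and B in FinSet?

Answer: NOT A VALID PRODUCT — |P|=17 ≠ |A|·|B|=18

Work:
|A|·|B| = 6·3 = 18;  |P| = 17
  → cardinalities differ; no bijection possible.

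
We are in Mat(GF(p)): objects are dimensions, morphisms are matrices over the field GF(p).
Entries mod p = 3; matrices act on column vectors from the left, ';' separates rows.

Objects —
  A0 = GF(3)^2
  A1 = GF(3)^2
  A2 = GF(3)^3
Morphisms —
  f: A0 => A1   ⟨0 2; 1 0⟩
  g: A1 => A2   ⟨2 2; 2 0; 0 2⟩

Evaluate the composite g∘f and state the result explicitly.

Answer: ⟨2 1; 0 1; 2 0⟩

Trace:
  e0=[1,0] f=>[0,1] g=>[2,0,2]
  e1=[0,1] f=>[2,0] g=>[1,1,0]
result: ⟨2 1; 0 1; 2 0⟩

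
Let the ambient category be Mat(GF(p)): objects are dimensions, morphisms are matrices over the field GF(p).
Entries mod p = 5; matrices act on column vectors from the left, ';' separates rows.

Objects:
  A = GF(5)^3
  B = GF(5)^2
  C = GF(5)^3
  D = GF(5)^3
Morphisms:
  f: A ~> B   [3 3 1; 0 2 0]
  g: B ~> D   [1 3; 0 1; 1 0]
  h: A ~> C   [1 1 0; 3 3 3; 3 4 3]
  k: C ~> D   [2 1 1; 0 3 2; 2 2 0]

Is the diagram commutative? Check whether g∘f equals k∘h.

1) trace f;g:
  e0=⟨1,0,0⟩ f~>⟨3,0⟩ g~>⟨3,0,3⟩
  e1=⟨0,1,0⟩ f~>⟨3,2⟩ g~>⟨4,2,3⟩
  e2=⟨0,0,1⟩ f~>⟨1,0⟩ g~>⟨1,0,1⟩
  composite₁ = [3 4 1; 0 2 0; 3 3 1]
2) trace h;k:
  e0=⟨1,0,0⟩ h~>⟨1,3,3⟩ k~>⟨3,0,3⟩
  e1=⟨0,1,0⟩ h~>⟨1,3,4⟩ k~>⟨4,2,3⟩
  e2=⟨0,0,1⟩ h~>⟨0,3,3⟩ k~>⟨1,0,1⟩
  composite₂ = [3 4 1; 0 2 0; 3 3 1]
Equal? YES — commutes

Answer: COMMUTES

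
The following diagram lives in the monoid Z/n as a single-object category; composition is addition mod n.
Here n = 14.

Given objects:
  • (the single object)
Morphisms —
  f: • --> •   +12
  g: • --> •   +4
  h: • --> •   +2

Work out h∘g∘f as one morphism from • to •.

Answer: +4

Work:
  0 +12≡12 +4≡2 +2≡4  (mod 14)
composite: +4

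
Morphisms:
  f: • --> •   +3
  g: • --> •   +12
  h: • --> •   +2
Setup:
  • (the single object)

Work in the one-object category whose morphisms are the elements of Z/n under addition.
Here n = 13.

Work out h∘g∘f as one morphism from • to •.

Answer: +4

Work:
  0 +3≡3 +12≡2 +2≡4  (mod 13)
composite: +4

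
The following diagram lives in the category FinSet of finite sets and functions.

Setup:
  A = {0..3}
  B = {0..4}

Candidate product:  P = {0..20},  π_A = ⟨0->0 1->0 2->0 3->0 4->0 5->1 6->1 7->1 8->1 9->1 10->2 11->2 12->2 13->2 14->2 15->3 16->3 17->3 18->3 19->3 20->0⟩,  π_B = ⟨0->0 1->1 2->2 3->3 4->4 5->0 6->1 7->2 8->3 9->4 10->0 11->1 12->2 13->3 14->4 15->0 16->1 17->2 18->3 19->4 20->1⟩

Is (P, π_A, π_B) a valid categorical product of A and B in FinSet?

|A|·|B| = 4·5 = 20;  |P| = 21
  → cardinalities differ; no bijection possible.

Answer: NOT A VALID PRODUCT — |P|=21 ≠ |A|·|B|=20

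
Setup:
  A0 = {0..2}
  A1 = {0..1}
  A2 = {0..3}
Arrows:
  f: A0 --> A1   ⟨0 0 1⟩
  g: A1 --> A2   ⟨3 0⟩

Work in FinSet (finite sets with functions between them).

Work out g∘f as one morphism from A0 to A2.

  0 f-->0 g-->3
  1 f-->0 g-->3
  2 f-->1 g-->0
composite: ⟨3 3 0⟩

Answer: ⟨3 3 0⟩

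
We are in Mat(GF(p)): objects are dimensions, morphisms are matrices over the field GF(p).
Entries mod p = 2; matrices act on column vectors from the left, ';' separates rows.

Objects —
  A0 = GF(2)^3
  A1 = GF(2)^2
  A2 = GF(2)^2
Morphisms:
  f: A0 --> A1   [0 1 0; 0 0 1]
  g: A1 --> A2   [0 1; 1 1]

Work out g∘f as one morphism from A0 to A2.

Answer: [0 0 1; 0 1 1]

Trace:
  e0=⟨1,0,0⟩ f-->⟨0,0⟩ g-->⟨0,0⟩
  e1=⟨0,1,0⟩ f-->⟨1,0⟩ g-->⟨0,1⟩
  e2=⟨0,0,1⟩ f-->⟨0,1⟩ g-->⟨1,1⟩
result: [0 0 1; 0 1 1]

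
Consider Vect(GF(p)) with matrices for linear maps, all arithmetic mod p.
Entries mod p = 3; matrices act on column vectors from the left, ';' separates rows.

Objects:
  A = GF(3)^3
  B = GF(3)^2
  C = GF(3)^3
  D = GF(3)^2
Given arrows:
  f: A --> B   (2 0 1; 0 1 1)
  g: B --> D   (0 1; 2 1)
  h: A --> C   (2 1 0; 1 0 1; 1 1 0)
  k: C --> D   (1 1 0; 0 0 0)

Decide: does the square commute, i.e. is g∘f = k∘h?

Along f;g (path 1):
  e0=[1,0,0] f-->[2,0] g-->[0,1]
  e1=[0,1,0] f-->[0,1] g-->[1,1]
  e2=[0,0,1] f-->[1,1] g-->[1,0]
  result₁ = (0 1 1; 1 1 0)
Along h;k (path 2):
  e0=[1,0,0] h-->[2,1,1] k-->[0,0]
  e1=[0,1,0] h-->[1,0,1] k-->[1,0]
  e2=[0,0,1] h-->[0,1,0] k-->[1,0]
  result₂ = (0 1 1; 0 0 0)
Equal? NO — does not commute

Answer: DOES NOT COMMUTE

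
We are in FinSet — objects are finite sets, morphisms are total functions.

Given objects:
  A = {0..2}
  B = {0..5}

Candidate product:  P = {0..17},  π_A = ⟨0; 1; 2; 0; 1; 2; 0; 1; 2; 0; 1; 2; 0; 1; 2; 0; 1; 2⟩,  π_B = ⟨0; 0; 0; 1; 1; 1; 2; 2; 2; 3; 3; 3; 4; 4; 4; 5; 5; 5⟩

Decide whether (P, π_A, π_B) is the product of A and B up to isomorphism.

Answer: VALID PRODUCT

Derivation:
|A|·|B| = 3·6 = 18;  |P| = 18
Check the pairing map k ↦ (π_A(k), π_B(k)):
  0 -> (0,0)
  1 -> (1,0)
  2 -> (2,0)
  3 -> (0,1)
  4 -> (1,1)
  5 -> (2,1)
  6 -> (0,2)
  7 -> (1,2)
  8 -> (2,2)
  9 -> (0,3)
  10 -> (1,3)
  11 -> (2,3)
  12 -> (0,4)
  13 -> (1,4)
  14 -> (2,4)
  15 -> (0,5)
  16 -> (1,5)
  17 -> (2,5)
distinct pairs in image: 18 / 18 needed
  → bijection onto A×B; projections well-typed.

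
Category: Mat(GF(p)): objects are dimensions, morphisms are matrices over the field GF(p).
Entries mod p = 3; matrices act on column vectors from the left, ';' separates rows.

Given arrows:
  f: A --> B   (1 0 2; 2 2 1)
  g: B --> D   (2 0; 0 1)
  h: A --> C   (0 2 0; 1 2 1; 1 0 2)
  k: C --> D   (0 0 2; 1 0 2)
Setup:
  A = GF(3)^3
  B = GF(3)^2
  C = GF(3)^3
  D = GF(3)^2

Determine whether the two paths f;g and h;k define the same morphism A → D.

1) trace f;g:
  e0=⟨1,0,0⟩ f-->⟨1,2⟩ g-->⟨2,2⟩
  e1=⟨0,1,0⟩ f-->⟨0,2⟩ g-->⟨0,2⟩
  e2=⟨0,0,1⟩ f-->⟨2,1⟩ g-->⟨1,1⟩
  result₁ = (2 0 1; 2 2 1)
2) trace h;k:
  e0=⟨1,0,0⟩ h-->⟨0,1,1⟩ k-->⟨2,2⟩
  e1=⟨0,1,0⟩ h-->⟨2,2,0⟩ k-->⟨0,2⟩
  e2=⟨0,0,1⟩ h-->⟨0,1,2⟩ k-->⟨1,1⟩
  result₂ = (2 0 1; 2 2 1)
Equal? same morphism ✓

Answer: COMMUTES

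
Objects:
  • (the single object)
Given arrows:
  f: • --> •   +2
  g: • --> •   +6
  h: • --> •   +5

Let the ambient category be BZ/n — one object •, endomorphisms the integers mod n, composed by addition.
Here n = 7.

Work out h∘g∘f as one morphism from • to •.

  0 +2≡2 +6≡1 +5≡6  (mod 7)
⟦path⟧: +6

Answer: +6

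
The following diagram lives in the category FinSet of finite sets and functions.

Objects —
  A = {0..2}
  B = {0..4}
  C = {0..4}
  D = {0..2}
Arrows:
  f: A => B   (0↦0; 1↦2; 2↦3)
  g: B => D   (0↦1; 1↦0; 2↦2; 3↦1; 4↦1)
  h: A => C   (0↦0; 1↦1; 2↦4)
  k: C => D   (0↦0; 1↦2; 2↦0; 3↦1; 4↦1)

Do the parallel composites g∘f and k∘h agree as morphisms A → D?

Answer: DOES NOT COMMUTE

Work:
Path 1 = f;g:
  0 f=>0 g=>1
  1 f=>2 g=>2
  2 f=>3 g=>1
  composite₁ = (0↦1; 1↦2; 2↦1)
Path 2 = h;k:
  0 h=>0 k=>0
  1 h=>1 k=>2
  2 h=>4 k=>1
  composite₂ = (0↦0; 1↦2; 2↦1)
Equal? differ; not commutative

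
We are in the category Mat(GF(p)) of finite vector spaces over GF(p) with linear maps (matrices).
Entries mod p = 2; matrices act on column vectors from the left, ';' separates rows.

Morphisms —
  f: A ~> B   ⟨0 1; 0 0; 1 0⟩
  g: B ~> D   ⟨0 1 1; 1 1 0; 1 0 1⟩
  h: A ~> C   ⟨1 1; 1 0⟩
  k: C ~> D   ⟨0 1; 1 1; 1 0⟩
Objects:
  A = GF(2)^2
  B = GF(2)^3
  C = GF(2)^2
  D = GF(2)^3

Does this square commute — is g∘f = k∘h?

Path 1 = f;g:
  e0=[1,0] f~>[0,0,1] g~>[1,0,1]
  e1=[0,1] f~>[1,0,0] g~>[0,1,1]
  result₁ = ⟨1 0; 0 1; 1 1⟩
Path 2 = h;k:
  e0=[1,0] h~>[1,1] k~>[1,0,1]
  e1=[0,1] h~>[1,0] k~>[0,1,1]
  result₂ = ⟨1 0; 0 1; 1 1⟩
Equal? same morphism ✓

Answer: COMMUTES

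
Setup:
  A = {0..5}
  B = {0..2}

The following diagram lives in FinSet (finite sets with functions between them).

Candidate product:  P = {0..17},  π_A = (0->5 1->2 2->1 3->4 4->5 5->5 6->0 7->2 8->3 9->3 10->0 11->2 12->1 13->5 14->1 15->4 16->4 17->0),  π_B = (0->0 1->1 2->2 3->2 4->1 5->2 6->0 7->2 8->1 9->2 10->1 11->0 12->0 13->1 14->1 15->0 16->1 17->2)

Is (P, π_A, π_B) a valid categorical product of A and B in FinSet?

Answer: NOT A VALID PRODUCT — duplicate pair at indices 13,4

Work:
|A|·|B| = 6·3 = 18;  |P| = 18
Check the pairing map k ↦ (π_A(k), π_B(k)):
  0 -> (5,0)
  1 -> (2,1)
  2 -> (1,2)
  3 -> (4,2)
  4 -> (5,1)
  5 -> (5,2)
  6 -> (0,0)
  7 -> (2,2)
  8 -> (3,1)
  9 -> (3,2)
  10 -> (0,1)
  11 -> (2,0)
  12 -> (1,0)
  13 -> (5,1)  ✗ repeats pair of k=4
  14 -> (1,1)
  15 -> (4,0)
  16 -> (4,1)
  17 -> (0,2)
distinct pairs in image: 17 / 18 needed
  → (5,1) hit at k=4 and k=13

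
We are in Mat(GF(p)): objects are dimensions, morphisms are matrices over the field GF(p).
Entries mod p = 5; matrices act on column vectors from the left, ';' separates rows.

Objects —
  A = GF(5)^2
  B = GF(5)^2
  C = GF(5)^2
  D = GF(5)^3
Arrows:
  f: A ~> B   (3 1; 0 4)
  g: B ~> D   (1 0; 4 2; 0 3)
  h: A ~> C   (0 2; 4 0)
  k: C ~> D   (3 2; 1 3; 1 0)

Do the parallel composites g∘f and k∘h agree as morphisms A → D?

Answer: COMMUTES

Trace:
1) trace f;g:
  e0=[1,0] f~>[3,0] g~>[3,2,0]
  e1=[0,1] f~>[1,4] g~>[1,2,2]
  result₁ = (3 1; 2 2; 0 2)
2) trace h;k:
  e0=[1,0] h~>[0,4] k~>[3,2,0]
  e1=[0,1] h~>[2,0] k~>[1,2,2]
  result₂ = (3 1; 2 2; 0 2)
Equal? same morphism ✓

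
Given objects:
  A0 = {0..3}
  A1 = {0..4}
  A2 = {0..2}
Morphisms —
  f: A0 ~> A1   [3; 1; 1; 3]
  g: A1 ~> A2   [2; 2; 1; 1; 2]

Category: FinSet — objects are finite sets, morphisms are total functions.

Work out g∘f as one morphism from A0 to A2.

  0 f~>3 g~>1
  1 f~>1 g~>2
  2 f~>1 g~>2
  3 f~>3 g~>1
result: [1; 2; 2; 1]

Answer: [1; 2; 2; 1]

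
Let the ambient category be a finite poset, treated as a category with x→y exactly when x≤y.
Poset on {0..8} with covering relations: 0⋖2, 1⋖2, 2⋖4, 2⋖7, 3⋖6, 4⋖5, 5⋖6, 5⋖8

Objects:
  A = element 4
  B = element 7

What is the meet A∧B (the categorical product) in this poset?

{x : x<=A ∧ x<=B} = {0,1,2}  (A=4, B=7)
  0 <= 2
  1 <= 2
  2 <= 2
glb = 2

Answer: A∧B = 2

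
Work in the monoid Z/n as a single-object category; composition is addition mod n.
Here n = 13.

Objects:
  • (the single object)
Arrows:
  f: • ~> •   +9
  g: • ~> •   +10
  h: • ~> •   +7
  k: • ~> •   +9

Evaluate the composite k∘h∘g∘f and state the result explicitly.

Answer: +9

Trace:
  0 +9≡9 +10≡6 +7≡0 +9≡9  (mod 13)
result: +9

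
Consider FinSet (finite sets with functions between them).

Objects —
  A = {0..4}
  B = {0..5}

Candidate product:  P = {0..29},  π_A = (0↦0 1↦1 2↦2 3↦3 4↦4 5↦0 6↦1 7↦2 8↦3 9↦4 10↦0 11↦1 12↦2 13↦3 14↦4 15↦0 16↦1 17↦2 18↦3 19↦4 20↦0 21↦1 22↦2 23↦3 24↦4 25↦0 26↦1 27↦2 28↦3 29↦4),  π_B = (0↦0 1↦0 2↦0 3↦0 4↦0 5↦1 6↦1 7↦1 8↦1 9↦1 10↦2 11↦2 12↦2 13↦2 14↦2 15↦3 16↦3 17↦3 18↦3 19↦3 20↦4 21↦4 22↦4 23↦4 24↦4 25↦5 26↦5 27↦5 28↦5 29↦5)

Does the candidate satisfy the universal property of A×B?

Answer: VALID PRODUCT

Work:
|A|·|B| = 5·6 = 30;  |P| = 30
Check the pairing map k ↦ (π_A(k), π_B(k)):
  0 ↦ (0,0)
  1 ↦ (1,0)
  2 ↦ (2,0)
  3 ↦ (3,0)
  4 ↦ (4,0)
  5 ↦ (0,1)
  6 ↦ (1,1)
  7 ↦ (2,1)
  8 ↦ (3,1)
  9 ↦ (4,1)
  10 ↦ (0,2)
  11 ↦ (1,2)
  12 ↦ (2,2)
  13 ↦ (3,2)
  14 ↦ (4,2)
  15 ↦ (0,3)
  16 ↦ (1,3)
  17 ↦ (2,3)
  18 ↦ (3,3)
  19 ↦ (4,3)
  20 ↦ (0,4)
  21 ↦ (1,4)
  22 ↦ (2,4)
  23 ↦ (3,4)
  24 ↦ (4,4)
  25 ↦ (0,5)
  26 ↦ (1,5)
  27 ↦ (2,5)
  28 ↦ (3,5)
  29 ↦ (4,5)
distinct pairs in image: 30 / 30 needed
  → bijection onto A×B; projections well-typed.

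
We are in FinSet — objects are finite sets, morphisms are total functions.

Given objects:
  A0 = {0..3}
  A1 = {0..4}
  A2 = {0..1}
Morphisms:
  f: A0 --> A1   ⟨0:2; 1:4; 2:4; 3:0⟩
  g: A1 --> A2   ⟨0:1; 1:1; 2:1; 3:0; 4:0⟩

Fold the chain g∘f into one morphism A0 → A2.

  0 f-->2 g-->1
  1 f-->4 g-->0
  2 f-->4 g-->0
  3 f-->0 g-->1
composite: ⟨0:1; 1:0; 2:0; 3:1⟩

Answer: ⟨0:1; 1:0; 2:0; 3:1⟩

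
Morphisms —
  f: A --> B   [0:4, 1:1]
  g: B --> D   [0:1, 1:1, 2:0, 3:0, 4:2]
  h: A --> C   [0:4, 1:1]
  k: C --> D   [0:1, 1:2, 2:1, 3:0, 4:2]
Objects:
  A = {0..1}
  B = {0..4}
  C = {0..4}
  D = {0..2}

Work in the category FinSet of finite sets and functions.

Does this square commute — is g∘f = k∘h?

Answer: DOES NOT COMMUTE

Trace:
1) trace f;g:
  0 f-->4 g-->2
  1 f-->1 g-->1
  composite₁ = [0:2, 1:1]
2) trace h;k:
  0 h-->4 k-->2
  1 h-->1 k-->2
  composite₂ = [0:2, 1:2]
Equal? distinct morphisms ✗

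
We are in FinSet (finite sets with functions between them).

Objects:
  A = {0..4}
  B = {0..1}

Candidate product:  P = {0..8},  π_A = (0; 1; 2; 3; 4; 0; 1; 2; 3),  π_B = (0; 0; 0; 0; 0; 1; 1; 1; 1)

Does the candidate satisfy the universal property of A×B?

Answer: NOT A VALID PRODUCT — |P|=9 ≠ |A|·|B|=10

Derivation:
|A|·|B| = 5·2 = 10;  |P| = 9
  → cardinalities differ; no bijection possible.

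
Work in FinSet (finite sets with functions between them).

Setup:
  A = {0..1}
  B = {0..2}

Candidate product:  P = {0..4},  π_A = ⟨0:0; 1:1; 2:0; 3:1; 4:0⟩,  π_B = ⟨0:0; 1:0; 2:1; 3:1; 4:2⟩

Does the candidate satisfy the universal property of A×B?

|A|·|B| = 2·3 = 6;  |P| = 5
  → cardinalities differ; no bijection possible.

Answer: NOT A VALID PRODUCT — |P|=5 ≠ |A|·|B|=6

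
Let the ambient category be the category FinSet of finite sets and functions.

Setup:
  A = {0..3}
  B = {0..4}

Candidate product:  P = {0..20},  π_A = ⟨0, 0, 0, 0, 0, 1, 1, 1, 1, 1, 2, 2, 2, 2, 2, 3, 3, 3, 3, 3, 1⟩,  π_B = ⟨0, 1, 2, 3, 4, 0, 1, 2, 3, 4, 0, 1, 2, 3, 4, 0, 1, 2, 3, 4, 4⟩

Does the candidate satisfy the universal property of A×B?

|A|·|B| = 4·5 = 20;  |P| = 21
  → cardinalities differ; no bijection possible.

Answer: NOT A VALID PRODUCT — |P|=21 ≠ |A|·|B|=20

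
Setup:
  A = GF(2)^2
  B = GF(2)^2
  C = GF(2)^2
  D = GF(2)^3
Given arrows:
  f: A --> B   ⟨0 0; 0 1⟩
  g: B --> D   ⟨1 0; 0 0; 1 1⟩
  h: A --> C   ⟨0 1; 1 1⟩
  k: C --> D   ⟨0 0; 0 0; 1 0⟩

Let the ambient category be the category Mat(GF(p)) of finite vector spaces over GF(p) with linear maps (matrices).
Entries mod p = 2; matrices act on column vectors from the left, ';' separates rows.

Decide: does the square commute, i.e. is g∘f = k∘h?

Answer: COMMUTES

Derivation:
1) trace f;g:
  e0=(1,0) f-->(0,0) g-->(0,0,0)
  e1=(0,1) f-->(0,1) g-->(0,0,1)
  composite₁ = ⟨0 0; 0 0; 0 1⟩
2) trace h;k:
  e0=(1,0) h-->(0,1) k-->(0,0,0)
  e1=(0,1) h-->(1,1) k-->(0,0,1)
  composite₂ = ⟨0 0; 0 0; 0 1⟩
Equal? same morphism ✓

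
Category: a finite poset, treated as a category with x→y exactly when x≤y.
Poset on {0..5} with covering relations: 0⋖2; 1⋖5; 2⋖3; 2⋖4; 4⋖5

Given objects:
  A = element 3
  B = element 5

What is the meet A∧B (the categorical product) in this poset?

Answer: A∧B = 2

Work:
{x : x⊑A ∧ x⊑B} = {0,2}  (A=3, B=5)
  0 ⊑ 2
  2 ⊑ 2
glb = 2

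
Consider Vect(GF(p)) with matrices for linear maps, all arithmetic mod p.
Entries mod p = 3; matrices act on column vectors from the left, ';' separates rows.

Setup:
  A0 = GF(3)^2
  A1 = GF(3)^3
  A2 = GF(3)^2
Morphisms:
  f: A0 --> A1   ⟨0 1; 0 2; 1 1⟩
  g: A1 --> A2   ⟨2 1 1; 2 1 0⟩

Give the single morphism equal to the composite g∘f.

Answer: ⟨1 2; 0 1⟩

Trace:
  e0=⟨1,0⟩ f-->⟨0,0,1⟩ g-->⟨1,0⟩
  e1=⟨0,1⟩ f-->⟨1,2,1⟩ g-->⟨2,1⟩
result: ⟨1 2; 0 1⟩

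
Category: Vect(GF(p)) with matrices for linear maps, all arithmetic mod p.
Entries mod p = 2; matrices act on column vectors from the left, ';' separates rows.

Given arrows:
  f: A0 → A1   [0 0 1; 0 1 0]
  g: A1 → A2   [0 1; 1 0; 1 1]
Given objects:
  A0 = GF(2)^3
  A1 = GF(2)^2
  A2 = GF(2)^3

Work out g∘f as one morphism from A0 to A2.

  e0=⟨1,0,0⟩ f→⟨0,0⟩ g→⟨0,0,0⟩
  e1=⟨0,1,0⟩ f→⟨0,1⟩ g→⟨1,0,1⟩
  e2=⟨0,0,1⟩ f→⟨1,0⟩ g→⟨0,1,1⟩
result: [0 1 0; 0 0 1; 0 1 1]

Answer: [0 1 0; 0 0 1; 0 1 1]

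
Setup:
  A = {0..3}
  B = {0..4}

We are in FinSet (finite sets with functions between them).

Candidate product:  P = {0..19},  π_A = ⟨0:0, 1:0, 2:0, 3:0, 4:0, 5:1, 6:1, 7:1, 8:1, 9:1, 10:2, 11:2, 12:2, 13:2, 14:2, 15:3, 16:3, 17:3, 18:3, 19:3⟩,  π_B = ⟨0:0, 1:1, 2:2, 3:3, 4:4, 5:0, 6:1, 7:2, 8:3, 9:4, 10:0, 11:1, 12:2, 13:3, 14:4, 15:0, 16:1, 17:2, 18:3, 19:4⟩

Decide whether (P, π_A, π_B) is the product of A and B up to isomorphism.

|A|·|B| = 4·5 = 20;  |P| = 20
Check the pairing map k ↦ (π_A(k), π_B(k)):
  0 : (0,0)
  1 : (0,1)
  2 : (0,2)
  3 : (0,3)
  4 : (0,4)
  5 : (1,0)
  6 : (1,1)
  7 : (1,2)
  8 : (1,3)
  9 : (1,4)
  10 : (2,0)
  11 : (2,1)
  12 : (2,2)
  13 : (2,3)
  14 : (2,4)
  15 : (3,0)
  16 : (3,1)
  17 : (3,2)
  18 : (3,3)
  19 : (3,4)
distinct pairs in image: 20 / 20 needed
  → bijection onto A×B; projections well-typed.

Answer: VALID PRODUCT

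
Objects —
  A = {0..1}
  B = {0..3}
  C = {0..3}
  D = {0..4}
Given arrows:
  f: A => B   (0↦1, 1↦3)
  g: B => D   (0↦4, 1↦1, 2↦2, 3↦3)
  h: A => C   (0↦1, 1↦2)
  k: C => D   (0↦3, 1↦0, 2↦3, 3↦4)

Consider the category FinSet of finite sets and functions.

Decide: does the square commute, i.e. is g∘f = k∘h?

1) trace f;g:
  0 f=>1 g=>1
  1 f=>3 g=>3
  result₁ = (0↦1, 1↦3)
2) trace h;k:
  0 h=>1 k=>0
  1 h=>2 k=>3
  result₂ = (0↦0, 1↦3)
Equal? distinct morphisms ✗

Answer: DOES NOT COMMUTE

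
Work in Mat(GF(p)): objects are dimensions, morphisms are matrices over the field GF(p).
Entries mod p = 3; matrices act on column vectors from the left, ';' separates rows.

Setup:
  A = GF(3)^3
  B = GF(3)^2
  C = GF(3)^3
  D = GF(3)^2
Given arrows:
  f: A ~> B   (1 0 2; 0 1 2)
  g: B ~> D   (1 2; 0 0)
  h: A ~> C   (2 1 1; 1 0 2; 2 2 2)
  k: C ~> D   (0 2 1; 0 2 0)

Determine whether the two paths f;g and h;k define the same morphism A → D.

Along f;g (path 1):
  e0=(1,0,0) f~>(1,0) g~>(1,0)
  e1=(0,1,0) f~>(0,1) g~>(2,0)
  e2=(0,0,1) f~>(2,2) g~>(0,0)
  result₁ = (1 2 0; 0 0 0)
Along h;k (path 2):
  e0=(1,0,0) h~>(2,1,2) k~>(1,2)
  e1=(0,1,0) h~>(1,0,2) k~>(2,0)
  e2=(0,0,1) h~>(1,2,2) k~>(0,1)
  result₂ = (1 2 0; 2 0 1)
Equal? distinct morphisms ✗

Answer: DOES NOT COMMUTE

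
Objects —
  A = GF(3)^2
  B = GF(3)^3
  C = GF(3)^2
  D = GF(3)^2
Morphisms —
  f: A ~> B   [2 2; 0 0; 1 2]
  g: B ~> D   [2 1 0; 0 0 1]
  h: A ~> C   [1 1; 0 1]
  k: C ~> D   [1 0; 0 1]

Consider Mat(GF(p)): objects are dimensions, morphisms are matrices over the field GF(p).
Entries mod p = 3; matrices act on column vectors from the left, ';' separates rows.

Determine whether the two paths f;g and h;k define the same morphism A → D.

Answer: DOES NOT COMMUTE

Work:
Along f;g (path 1):
  e0=⟨1,0⟩ f~>⟨2,0,1⟩ g~>⟨1,1⟩
  e1=⟨0,1⟩ f~>⟨2,0,2⟩ g~>⟨1,2⟩
  ⟦path⟧₁ = [1 1; 1 2]
Along h;k (path 2):
  e0=⟨1,0⟩ h~>⟨1,0⟩ k~>⟨1,0⟩
  e1=⟨0,1⟩ h~>⟨1,1⟩ k~>⟨1,1⟩
  ⟦path⟧₂ = [1 1; 0 1]
Equal? distinct morphisms ✗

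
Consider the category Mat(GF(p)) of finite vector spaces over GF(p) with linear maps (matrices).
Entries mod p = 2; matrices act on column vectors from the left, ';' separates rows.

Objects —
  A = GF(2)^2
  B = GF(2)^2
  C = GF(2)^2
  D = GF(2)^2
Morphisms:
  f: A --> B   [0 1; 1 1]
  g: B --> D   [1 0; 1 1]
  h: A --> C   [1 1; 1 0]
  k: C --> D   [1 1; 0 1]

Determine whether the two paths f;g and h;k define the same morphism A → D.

Answer: COMMUTES

Work:
Along f;g (path 1):
  e0=⟨1,0⟩ f-->⟨0,1⟩ g-->⟨0,1⟩
  e1=⟨0,1⟩ f-->⟨1,1⟩ g-->⟨1,0⟩
  result₁ = [0 1; 1 0]
Along h;k (path 2):
  e0=⟨1,0⟩ h-->⟨1,1⟩ k-->⟨0,1⟩
  e1=⟨0,1⟩ h-->⟨1,0⟩ k-->⟨1,0⟩
  result₂ = [0 1; 1 0]
Equal? equal; square commutes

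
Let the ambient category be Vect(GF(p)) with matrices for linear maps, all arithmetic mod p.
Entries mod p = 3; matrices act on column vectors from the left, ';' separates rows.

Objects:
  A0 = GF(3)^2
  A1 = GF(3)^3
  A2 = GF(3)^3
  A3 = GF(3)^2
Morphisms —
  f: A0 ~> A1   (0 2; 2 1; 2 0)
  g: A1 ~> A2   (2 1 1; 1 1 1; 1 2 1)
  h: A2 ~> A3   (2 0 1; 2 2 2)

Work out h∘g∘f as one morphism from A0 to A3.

  e0=⟨1,0⟩ f~>⟨0,2,2⟩ g~>⟨1,1,0⟩ h~>⟨2,1⟩
  e1=⟨0,1⟩ f~>⟨2,1,0⟩ g~>⟨2,0,1⟩ h~>⟨2,0⟩
composite: (2 2; 1 0)

Answer: (2 2; 1 0)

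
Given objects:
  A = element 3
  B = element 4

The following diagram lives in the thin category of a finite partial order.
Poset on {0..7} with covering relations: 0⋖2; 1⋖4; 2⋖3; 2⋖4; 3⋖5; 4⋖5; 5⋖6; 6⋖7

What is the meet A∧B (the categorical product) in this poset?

Answer: A∧B = 2

Derivation:
Lower bounds of A=3 and B=4: {0,2}
  0 ⊑ 2
  2 ⊑ 2
glb = 2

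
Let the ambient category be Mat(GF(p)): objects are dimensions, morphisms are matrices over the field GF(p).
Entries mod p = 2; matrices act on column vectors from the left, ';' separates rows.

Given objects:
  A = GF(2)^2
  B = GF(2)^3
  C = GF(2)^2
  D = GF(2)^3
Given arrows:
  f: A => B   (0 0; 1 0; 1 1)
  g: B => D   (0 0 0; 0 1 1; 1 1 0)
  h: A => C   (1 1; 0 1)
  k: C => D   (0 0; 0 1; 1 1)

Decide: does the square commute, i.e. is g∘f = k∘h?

Answer: COMMUTES

Work:
Along f;g (path 1):
  e0=[1,0] f=>[0,1,1] g=>[0,0,1]
  e1=[0,1] f=>[0,0,1] g=>[0,1,0]
  ⟦path⟧₁ = (0 0; 0 1; 1 0)
Along h;k (path 2):
  e0=[1,0] h=>[1,0] k=>[0,0,1]
  e1=[0,1] h=>[1,1] k=>[0,1,0]
  ⟦path⟧₂ = (0 0; 0 1; 1 0)
Equal? YES — commutes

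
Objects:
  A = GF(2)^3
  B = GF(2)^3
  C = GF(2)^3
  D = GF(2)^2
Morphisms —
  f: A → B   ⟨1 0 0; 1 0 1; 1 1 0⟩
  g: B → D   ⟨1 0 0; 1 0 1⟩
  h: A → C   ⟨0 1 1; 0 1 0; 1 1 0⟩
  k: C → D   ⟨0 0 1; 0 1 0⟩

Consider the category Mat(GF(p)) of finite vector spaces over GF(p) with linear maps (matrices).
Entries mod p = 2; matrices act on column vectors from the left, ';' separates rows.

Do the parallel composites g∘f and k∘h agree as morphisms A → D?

Answer: DOES NOT COMMUTE

Trace:
Path 1 = f;g:
  e0=[1,0,0] f→[1,1,1] g→[1,0]
  e1=[0,1,0] f→[0,0,1] g→[0,1]
  e2=[0,0,1] f→[0,1,0] g→[0,0]
  result₁ = ⟨1 0 0; 0 1 0⟩
Path 2 = h;k:
  e0=[1,0,0] h→[0,0,1] k→[1,0]
  e1=[0,1,0] h→[1,1,1] k→[1,1]
  e2=[0,0,1] h→[1,0,0] k→[0,0]
  result₂ = ⟨1 1 0; 0 1 0⟩
Equal? NO — does not commute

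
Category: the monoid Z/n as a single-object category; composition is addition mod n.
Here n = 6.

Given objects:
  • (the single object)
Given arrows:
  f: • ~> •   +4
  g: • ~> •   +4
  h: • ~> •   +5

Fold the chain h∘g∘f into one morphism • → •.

Answer: +1

Derivation:
  0 +4≡4 +4≡2 +5≡1  (mod 6)
⟦path⟧: +1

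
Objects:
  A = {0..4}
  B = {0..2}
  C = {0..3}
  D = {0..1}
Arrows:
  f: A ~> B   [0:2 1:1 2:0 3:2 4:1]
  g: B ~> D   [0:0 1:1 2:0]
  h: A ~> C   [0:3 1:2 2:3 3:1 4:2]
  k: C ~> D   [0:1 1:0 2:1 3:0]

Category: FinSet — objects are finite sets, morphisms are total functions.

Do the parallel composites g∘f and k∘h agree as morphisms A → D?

Answer: COMMUTES

Work:
1) trace f;g:
  0 f~>2 g~>0
  1 f~>1 g~>1
  2 f~>0 g~>0
  3 f~>2 g~>0
  4 f~>1 g~>1
  composite₁ = [0:0 1:1 2:0 3:0 4:1]
2) trace h;k:
  0 h~>3 k~>0
  1 h~>2 k~>1
  2 h~>3 k~>0
  3 h~>1 k~>0
  4 h~>2 k~>1
  composite₂ = [0:0 1:1 2:0 3:0 4:1]
Equal? YES — commutes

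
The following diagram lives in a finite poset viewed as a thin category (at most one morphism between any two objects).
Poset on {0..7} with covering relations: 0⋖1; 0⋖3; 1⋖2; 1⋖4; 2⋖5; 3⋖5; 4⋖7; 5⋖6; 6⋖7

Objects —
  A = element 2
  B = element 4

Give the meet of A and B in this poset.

Answer: A∧B = 1

Work:
Common predecessors of 2,4: {0,1}
  0 <= 1
  1 <= 1
glb = 1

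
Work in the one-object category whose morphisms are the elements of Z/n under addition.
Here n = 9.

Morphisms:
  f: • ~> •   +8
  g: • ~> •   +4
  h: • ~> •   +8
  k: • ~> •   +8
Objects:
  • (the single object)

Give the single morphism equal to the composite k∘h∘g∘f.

Answer: +1

Derivation:
  0 +8≡8 +4≡3 +8≡2 +8≡1  (mod 9)
composite: +1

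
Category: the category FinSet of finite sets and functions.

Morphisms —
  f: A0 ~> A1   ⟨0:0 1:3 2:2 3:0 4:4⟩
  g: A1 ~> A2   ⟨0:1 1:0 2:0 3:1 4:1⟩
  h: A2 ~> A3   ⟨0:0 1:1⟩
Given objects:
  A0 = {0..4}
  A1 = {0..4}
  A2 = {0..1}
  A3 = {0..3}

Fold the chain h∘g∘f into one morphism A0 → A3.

  0 f~>0 g~>1 h~>1
  1 f~>3 g~>1 h~>1
  2 f~>2 g~>0 h~>0
  3 f~>0 g~>1 h~>1
  4 f~>4 g~>1 h~>1
⟦path⟧: ⟨0:1 1:1 2:0 3:1 4:1⟩

Answer: ⟨0:1 1:1 2:0 3:1 4:1⟩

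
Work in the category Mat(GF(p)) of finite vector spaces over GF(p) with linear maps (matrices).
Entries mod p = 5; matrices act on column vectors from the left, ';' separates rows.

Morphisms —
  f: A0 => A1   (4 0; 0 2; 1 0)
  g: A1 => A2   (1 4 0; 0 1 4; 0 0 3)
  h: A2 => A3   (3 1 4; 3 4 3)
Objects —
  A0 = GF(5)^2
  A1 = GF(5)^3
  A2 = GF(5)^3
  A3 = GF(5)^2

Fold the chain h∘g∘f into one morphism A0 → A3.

  e0=⟨1,0⟩ f=>⟨4,0,1⟩ g=>⟨4,4,3⟩ h=>⟨3,2⟩
  e1=⟨0,1⟩ f=>⟨0,2,0⟩ g=>⟨3,2,0⟩ h=>⟨1,2⟩
result: (3 1; 2 2)

Answer: (3 1; 2 2)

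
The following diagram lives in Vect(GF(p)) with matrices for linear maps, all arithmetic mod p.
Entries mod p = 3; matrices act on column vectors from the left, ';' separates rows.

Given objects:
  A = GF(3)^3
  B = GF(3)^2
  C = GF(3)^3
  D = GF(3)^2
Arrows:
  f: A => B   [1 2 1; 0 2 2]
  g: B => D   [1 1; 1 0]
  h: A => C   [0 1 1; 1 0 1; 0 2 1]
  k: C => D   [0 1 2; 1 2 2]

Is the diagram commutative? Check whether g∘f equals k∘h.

Answer: DOES NOT COMMUTE

Derivation:
1) trace f;g:
  e0=⟨1,0,0⟩ f=>⟨1,0⟩ g=>⟨1,1⟩
  e1=⟨0,1,0⟩ f=>⟨2,2⟩ g=>⟨1,2⟩
  e2=⟨0,0,1⟩ f=>⟨1,2⟩ g=>⟨0,1⟩
  ⟦path⟧₁ = [1 1 0; 1 2 1]
2) trace h;k:
  e0=⟨1,0,0⟩ h=>⟨0,1,0⟩ k=>⟨1,2⟩
  e1=⟨0,1,0⟩ h=>⟨1,0,2⟩ k=>⟨1,2⟩
  e2=⟨0,0,1⟩ h=>⟨1,1,1⟩ k=>⟨0,2⟩
  ⟦path⟧₂ = [1 1 0; 2 2 2]
Equal? NO — does not commute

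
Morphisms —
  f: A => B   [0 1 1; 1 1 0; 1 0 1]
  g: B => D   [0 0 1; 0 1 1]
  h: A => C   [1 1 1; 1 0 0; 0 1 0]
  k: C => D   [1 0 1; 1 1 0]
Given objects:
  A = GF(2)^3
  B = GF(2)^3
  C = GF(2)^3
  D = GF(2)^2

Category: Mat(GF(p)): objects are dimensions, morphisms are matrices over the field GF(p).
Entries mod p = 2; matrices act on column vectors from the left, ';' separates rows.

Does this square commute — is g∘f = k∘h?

1) trace f;g:
  e0=⟨1,0,0⟩ f=>⟨0,1,1⟩ g=>⟨1,0⟩
  e1=⟨0,1,0⟩ f=>⟨1,1,0⟩ g=>⟨0,1⟩
  e2=⟨0,0,1⟩ f=>⟨1,0,1⟩ g=>⟨1,1⟩
  composite₁ = [1 0 1; 0 1 1]
2) trace h;k:
  e0=⟨1,0,0⟩ h=>⟨1,1,0⟩ k=>⟨1,0⟩
  e1=⟨0,1,0⟩ h=>⟨1,0,1⟩ k=>⟨0,1⟩
  e2=⟨0,0,1⟩ h=>⟨1,0,0⟩ k=>⟨1,1⟩
  composite₂ = [1 0 1; 0 1 1]
Equal? equal; square commutes

Answer: COMMUTES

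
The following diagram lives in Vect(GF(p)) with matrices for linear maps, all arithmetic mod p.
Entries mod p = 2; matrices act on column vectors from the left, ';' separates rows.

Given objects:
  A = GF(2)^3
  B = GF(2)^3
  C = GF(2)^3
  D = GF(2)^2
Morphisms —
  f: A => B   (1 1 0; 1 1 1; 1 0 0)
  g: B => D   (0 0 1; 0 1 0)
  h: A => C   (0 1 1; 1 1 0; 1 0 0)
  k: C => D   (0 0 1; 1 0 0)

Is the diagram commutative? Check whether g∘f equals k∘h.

Path 1 = f;g:
  e0=(1,0,0) f=>(1,1,1) g=>(1,1)
  e1=(0,1,0) f=>(1,1,0) g=>(0,1)
  e2=(0,0,1) f=>(0,1,0) g=>(0,1)
  result₁ = (1 0 0; 1 1 1)
Path 2 = h;k:
  e0=(1,0,0) h=>(0,1,1) k=>(1,0)
  e1=(0,1,0) h=>(1,1,0) k=>(0,1)
  e2=(0,0,1) h=>(1,0,0) k=>(0,1)
  result₂ = (1 0 0; 0 1 1)
Equal? differ; not commutative

Answer: DOES NOT COMMUTE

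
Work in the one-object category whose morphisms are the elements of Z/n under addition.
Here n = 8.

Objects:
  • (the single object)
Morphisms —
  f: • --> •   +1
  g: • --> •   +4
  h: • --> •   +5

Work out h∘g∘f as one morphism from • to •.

Answer: +2

Trace:
  0 +1≡1 +4≡5 +5≡2  (mod 8)
⟦path⟧: +2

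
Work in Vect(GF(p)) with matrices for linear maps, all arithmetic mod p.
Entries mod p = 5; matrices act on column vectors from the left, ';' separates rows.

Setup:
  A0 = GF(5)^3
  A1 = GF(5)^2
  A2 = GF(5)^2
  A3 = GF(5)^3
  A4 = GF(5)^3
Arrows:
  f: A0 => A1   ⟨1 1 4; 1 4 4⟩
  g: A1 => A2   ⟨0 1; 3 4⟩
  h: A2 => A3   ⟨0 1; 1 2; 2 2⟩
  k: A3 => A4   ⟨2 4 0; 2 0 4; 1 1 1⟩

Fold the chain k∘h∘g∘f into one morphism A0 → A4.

Answer: ⟨4 1 1; 3 2 2; 3 2 2⟩

Work:
  e0=[1,0,0] f=>[1,1] g=>[1,2] h=>[2,0,1] k=>[4,3,3]
  e1=[0,1,0] f=>[1,4] g=>[4,4] h=>[4,2,1] k=>[1,2,2]
  e2=[0,0,1] f=>[4,4] g=>[4,3] h=>[3,0,4] k=>[1,2,2]
result: ⟨4 1 1; 3 2 2; 3 2 2⟩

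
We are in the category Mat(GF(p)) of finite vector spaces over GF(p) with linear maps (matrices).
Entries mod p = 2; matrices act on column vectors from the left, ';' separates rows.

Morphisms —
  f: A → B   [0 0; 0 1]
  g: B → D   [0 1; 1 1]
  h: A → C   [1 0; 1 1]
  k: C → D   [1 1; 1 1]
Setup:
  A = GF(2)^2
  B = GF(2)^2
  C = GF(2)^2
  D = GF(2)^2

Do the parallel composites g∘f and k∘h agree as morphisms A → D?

Along f;g (path 1):
  e0=(1,0) f→(0,0) g→(0,0)
  e1=(0,1) f→(0,1) g→(1,1)
  ⟦path⟧₁ = [0 1; 0 1]
Along h;k (path 2):
  e0=(1,0) h→(1,1) k→(0,0)
  e1=(0,1) h→(0,1) k→(1,1)
  ⟦path⟧₂ = [0 1; 0 1]
Equal? YES — commutes

Answer: COMMUTES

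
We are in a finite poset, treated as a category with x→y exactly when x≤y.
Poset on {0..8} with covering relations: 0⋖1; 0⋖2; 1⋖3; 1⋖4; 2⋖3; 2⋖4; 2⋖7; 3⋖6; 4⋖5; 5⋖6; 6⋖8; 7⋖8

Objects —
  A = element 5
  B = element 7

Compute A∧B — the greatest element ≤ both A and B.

Answer: A∧B = 2

Trace:
{x : x⊑A ∧ x⊑B} = {0,2}  (A=5, B=7)
  0 ⊑ 2
  2 ⊑ 2
glb = 2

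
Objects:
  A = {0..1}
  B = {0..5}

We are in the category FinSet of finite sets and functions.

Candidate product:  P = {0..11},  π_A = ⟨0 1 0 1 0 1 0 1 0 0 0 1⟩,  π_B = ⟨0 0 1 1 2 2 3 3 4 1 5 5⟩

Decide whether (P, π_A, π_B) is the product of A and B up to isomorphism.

Answer: NOT A VALID PRODUCT — duplicate pair at indices 2,9

Derivation:
|A|·|B| = 2·6 = 12;  |P| = 12
Check the pairing map k ↦ (π_A(k), π_B(k)):
  0 : (0,0)
  1 : (1,0)
  2 : (0,1)
  3 : (1,1)
  4 : (0,2)
  5 : (1,2)
  6 : (0,3)
  7 : (1,3)
  8 : (0,4)
  9 : (0,1)  ✗ repeats pair of k=2
  10 : (0,5)
  11 : (1,5)
distinct pairs in image: 11 / 12 needed
  → (0,1) hit at k=2 and k=9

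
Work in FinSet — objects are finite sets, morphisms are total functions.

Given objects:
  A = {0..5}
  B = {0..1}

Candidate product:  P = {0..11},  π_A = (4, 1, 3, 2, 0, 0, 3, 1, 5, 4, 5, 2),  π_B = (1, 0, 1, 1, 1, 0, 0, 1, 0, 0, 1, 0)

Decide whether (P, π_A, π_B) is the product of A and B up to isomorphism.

Answer: VALID PRODUCT

Trace:
|A|·|B| = 6·2 = 12;  |P| = 12
Check the pairing map k ↦ (π_A(k), π_B(k)):
  0 -> (4,1)
  1 -> (1,0)
  2 -> (3,1)
  3 -> (2,1)
  4 -> (0,1)
  5 -> (0,0)
  6 -> (3,0)
  7 -> (1,1)
  8 -> (5,0)
  9 -> (4,0)
  10 -> (5,1)
  11 -> (2,0)
distinct pairs in image: 12 / 12 needed
  → bijection onto A×B; projections well-typed.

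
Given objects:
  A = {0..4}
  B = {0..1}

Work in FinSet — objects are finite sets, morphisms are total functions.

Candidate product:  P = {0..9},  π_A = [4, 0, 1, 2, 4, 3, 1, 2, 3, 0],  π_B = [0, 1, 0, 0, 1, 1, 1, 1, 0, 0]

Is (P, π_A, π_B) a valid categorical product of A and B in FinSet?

Answer: VALID PRODUCT

Work:
|A|·|B| = 5·2 = 10;  |P| = 10
Check the pairing map k ↦ (π_A(k), π_B(k)):
  0 : (4,0)
  1 : (0,1)
  2 : (1,0)
  3 : (2,0)
  4 : (4,1)
  5 : (3,1)
  6 : (1,1)
  7 : (2,1)
  8 : (3,0)
  9 : (0,0)
distinct pairs in image: 10 / 10 needed
  → bijection onto A×B; projections well-typed.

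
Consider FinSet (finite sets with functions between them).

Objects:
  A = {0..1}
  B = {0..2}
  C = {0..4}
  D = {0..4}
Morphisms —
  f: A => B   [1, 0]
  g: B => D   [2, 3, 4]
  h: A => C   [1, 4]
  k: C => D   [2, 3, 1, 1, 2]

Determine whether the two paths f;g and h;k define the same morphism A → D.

Answer: COMMUTES

Derivation:
Along f;g (path 1):
  0 f=>1 g=>3
  1 f=>0 g=>2
  ⟦path⟧₁ = [3, 2]
Along h;k (path 2):
  0 h=>1 k=>3
  1 h=>4 k=>2
  ⟦path⟧₂ = [3, 2]
Equal? same morphism ✓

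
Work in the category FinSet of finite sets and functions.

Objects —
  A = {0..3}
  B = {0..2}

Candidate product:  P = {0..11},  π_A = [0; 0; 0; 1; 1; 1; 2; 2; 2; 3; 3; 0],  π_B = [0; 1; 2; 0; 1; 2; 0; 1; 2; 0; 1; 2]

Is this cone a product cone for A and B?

|A|·|B| = 4·3 = 12;  |P| = 12
Check the pairing map k ↦ (π_A(k), π_B(k)):
  0 ↦ (0,0)
  1 ↦ (0,1)
  2 ↦ (0,2)
  3 ↦ (1,0)
  4 ↦ (1,1)
  5 ↦ (1,2)
  6 ↦ (2,0)
  7 ↦ (2,1)
  8 ↦ (2,2)
  9 ↦ (3,0)
  10 ↦ (3,1)
  11 ↦ (0,2)  ✗ repeats pair of k=2
distinct pairs in image: 11 / 12 needed
  → (0,2) hit at k=2 and k=11

Answer: NOT A VALID PRODUCT — duplicate pair at indices 2,11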